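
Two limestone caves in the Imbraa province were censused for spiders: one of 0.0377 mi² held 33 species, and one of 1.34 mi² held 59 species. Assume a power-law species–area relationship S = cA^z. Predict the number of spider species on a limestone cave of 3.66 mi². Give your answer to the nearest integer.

z = ln(59/33) / ln(1.34/0.0377) = 0.5810 / 3.5708 = 0.1627
c = 33 / 0.0377^0.1627 = 33 / 0.5866 = 56.26
S₃ = 56.26 × 3.66^0.1627 = 56.26 × 1.235 ≈ 69.48

69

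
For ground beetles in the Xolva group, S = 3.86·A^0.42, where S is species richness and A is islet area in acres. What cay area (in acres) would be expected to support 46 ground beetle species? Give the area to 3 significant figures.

46 = 3.86 × A^0.42  ⇒  A^0.42 = 46/3.86 = 11.92
ln A = ln(11.92) / 0.42 = 2.4780 / 0.42 = 5.8999
A = e^5.8999 ≈ 365 acres

365 acres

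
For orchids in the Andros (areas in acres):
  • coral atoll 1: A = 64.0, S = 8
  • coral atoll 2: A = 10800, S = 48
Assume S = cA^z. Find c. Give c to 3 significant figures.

z = ln(S₂/S₁) / ln(A₂/A₁) = ln(48/8) / ln(10800/64) = 1.7918 / 5.1284 = 0.3494
c = S₁ / A₁^z = 8 / 64^0.3494 = 8 / 4.276 = 1.871

1.87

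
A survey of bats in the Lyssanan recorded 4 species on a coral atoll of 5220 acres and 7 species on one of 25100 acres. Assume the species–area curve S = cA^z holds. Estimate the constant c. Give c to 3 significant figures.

z = ln(S₂/S₁) / ln(A₂/A₁) = ln(7/4) / ln(25100/5220) = 0.5596 / 1.5704 = 0.3564
c = S₁ / A₁^z = 4 / 5220^0.3564 = 4 / 21.13 = 0.1893

0.189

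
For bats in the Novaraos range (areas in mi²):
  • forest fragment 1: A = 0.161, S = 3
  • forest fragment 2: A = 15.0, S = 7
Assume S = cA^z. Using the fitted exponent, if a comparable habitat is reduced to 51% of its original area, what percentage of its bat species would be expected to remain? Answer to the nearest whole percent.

88%

z = ln(7/3) / ln(15/0.161) = 0.8473 / 4.5344 = 0.1869
S_new/S_old = (A_new/A_old)^z = 0.51^0.1869 = exp(0.1869 × -0.6733) = 0.8818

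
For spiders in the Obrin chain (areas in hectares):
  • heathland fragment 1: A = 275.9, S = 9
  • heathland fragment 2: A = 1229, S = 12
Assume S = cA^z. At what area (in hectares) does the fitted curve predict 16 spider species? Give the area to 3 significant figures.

5470 hectares

z = ln(12/9) / ln(1229/275.9) = 0.2877 / 1.4939 = 0.1926
c = 9 / 275.9^0.1926 = 9 / 2.951 = 3.05
A = (16/3.05)^(1/0.1926) ⇒ ln A = ln(5.247)/0.1926 = 8.6079
A = e^8.6079 ≈ 5475 hectares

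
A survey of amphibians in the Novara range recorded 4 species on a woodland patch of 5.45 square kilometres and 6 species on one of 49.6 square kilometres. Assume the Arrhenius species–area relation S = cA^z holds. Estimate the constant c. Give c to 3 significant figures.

z = ln(S₂/S₁) / ln(A₂/A₁) = ln(6/4) / ln(49.6/5.45) = 0.4055 / 2.2084 = 0.1836
c = S₁ / A₁^z = 4 / 5.45^0.1836 = 4 / 1.365 = 2.93

2.93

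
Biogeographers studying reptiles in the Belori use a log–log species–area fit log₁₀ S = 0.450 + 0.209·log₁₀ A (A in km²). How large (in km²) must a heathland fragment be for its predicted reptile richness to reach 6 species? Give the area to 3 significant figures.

37.2 km²

6 = 2.818 × A^0.209  ⇒  A^0.209 = 6/2.818 = 2.129
ln A = ln(2.129) / 0.209 = 0.7556 / 0.209 = 3.6153
A = e^3.6153 ≈ 37.16 km²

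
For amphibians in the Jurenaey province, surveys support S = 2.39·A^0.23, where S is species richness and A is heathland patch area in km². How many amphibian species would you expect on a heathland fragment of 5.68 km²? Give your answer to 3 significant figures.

3.56

S = 2.39 × 5.68^0.23 = 2.39 × 1.491 ≈ 3.564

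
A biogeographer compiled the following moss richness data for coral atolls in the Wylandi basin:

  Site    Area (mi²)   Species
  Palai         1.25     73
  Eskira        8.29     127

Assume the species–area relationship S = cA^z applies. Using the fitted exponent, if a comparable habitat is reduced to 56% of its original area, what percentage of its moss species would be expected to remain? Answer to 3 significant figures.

z = ln(127/73) / ln(8.29/1.25) = 0.5537 / 1.8919 = 0.2927
S_new/S_old = (A_new/A_old)^z = 0.56^0.2927 = exp(0.2927 × -0.5798) = 0.8439

84.4%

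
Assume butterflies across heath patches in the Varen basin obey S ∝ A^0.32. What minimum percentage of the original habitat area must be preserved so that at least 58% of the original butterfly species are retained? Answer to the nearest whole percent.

18%

Need (A_new/A_old)^0.32 = 0.58, so A_new/A_old = 0.58^(1/0.32) = 0.58^3.125
ln(A_new/A_old) = ln 0.58 / 0.32 = -0.5447 / 0.32 = -1.7023
A_new/A_old = e^-1.7023 ≈ 0.1823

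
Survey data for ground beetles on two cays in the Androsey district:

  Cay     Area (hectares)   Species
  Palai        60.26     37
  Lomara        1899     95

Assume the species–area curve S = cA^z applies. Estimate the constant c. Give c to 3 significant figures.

12.1

z = ln(S₂/S₁) / ln(A₂/A₁) = ln(95/37) / ln(1899/60.26) = 0.9430 / 3.4504 = 0.2733
c = S₁ / A₁^z = 37 / 60.26^0.2733 = 37 / 3.065 = 12.07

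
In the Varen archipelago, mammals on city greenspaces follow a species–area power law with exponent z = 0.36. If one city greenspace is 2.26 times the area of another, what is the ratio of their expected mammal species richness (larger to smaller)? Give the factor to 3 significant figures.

S₂/S₁ = (A₂/A₁)^z = 2.26^0.36
ln(S₂/S₁) = 0.36 × ln 2.26 = 0.36 × 0.8154 = 0.2935
S₂/S₁ = e^0.2935 ≈ 1.341

1.34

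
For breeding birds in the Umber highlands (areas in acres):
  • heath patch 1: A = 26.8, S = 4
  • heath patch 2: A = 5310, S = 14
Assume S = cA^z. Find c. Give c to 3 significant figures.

z = ln(S₂/S₁) / ln(A₂/A₁) = ln(14/4) / ln(5310/26.8) = 1.2528 / 5.2889 = 0.2369
c = S₁ / A₁^z = 4 / 26.8^0.2369 = 4 / 2.179 = 1.836

1.84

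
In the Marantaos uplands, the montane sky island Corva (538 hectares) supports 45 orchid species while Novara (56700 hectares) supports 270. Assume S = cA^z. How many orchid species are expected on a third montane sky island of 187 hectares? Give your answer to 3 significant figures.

z = ln(270/45) / ln(56700/538) = 1.7918 / 4.6577 = 0.3847
c = 45 / 538^0.3847 = 45 / 11.23 = 4.006
S₃ = 4.006 × 187^0.3847 = 4.006 × 7.481 ≈ 29.97

30.0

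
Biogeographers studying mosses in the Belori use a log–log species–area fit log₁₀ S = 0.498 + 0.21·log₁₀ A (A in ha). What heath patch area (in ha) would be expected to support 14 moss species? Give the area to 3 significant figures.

1220 ha

14 = 3.148 × A^0.21  ⇒  A^0.21 = 14/3.148 = 4.448
ln A = ln(4.448) / 0.21 = 1.4924 / 0.21 = 7.1065
A = e^7.1065 ≈ 1220 ha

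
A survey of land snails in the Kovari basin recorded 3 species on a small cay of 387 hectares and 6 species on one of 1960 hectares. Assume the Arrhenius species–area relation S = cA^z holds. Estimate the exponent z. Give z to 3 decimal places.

0.427

Taking logs: ln S = ln c + z ln A, so z = (ln S₂ − ln S₁)/(ln A₂ − ln A₁).
z = ln(6/3) / ln(1960/387) = ln(2) / ln(5.065) = 0.6931 / 1.6223 = 0.4273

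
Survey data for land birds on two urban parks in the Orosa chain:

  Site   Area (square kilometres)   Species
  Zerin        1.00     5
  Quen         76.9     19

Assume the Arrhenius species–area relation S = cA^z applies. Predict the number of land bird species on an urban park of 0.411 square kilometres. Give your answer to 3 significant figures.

z = ln(19/5) / ln(76.9/1) = 1.3350 / 4.3425 = 0.3074
c = 5 / 1^0.3074 = 5 / 1 = 5
S₃ = 5 × 0.411^0.3074 = 5 × 0.7608 ≈ 3.804

3.80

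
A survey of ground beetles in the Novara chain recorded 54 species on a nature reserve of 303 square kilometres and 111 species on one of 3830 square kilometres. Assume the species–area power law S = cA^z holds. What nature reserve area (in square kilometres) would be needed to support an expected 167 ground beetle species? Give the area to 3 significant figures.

16100 square kilometres

z = ln(111/54) / ln(3830/303) = 0.7205 / 2.5369 = 0.2840
c = 54 / 303^0.2840 = 54 / 5.068 = 10.66
A = (167/10.66)^(1/0.2840) ⇒ ln A = ln(15.67)/0.2840 = 9.6887
A = e^9.6887 ≈ 16135 square kilometres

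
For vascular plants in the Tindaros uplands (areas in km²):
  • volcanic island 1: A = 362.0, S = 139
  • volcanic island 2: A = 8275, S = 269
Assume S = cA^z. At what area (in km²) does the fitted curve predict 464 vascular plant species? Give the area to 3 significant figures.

110000 km²

z = ln(269/139) / ln(8275/362) = 0.6602 / 3.1293 = 0.2110
c = 139 / 362^0.2110 = 139 / 3.466 = 40.1
A = (464/40.1)^(1/0.2110) ⇒ ln A = ln(11.57)/0.2110 = 11.6050
A = e^11.6050 ≈ 109641 km²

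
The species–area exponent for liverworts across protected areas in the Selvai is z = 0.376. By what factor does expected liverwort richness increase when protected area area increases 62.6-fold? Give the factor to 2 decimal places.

S₂/S₁ = (A₂/A₁)^z = 62.6^0.376
ln(S₂/S₁) = 0.376 × ln 62.6 = 0.376 × 4.1368 = 1.5554
S₂/S₁ = e^1.5554 ≈ 4.737

4.74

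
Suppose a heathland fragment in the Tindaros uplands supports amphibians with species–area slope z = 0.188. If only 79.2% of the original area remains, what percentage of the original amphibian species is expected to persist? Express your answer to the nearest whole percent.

S_new/S_old = (A_new/A_old)^z = 0.792^0.188
= exp(0.188 × ln 0.792) = exp(0.188 × -0.2332) = exp(-0.0438) ≈ 0.9571

96%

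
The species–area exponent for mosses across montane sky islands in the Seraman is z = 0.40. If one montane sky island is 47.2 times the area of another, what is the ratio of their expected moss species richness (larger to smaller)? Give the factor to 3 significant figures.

S₂/S₁ = (A₂/A₁)^z = 47.2^0.4
ln(S₂/S₁) = 0.4 × ln 47.2 = 0.4 × 3.8544 = 1.5418
S₂/S₁ = e^1.5418 ≈ 4.673

4.67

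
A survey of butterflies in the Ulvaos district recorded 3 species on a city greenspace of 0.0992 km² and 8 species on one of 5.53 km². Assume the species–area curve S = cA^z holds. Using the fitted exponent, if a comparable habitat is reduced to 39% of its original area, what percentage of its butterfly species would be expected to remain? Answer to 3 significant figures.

z = ln(8/3) / ln(5.53/0.0992) = 0.9808 / 4.0208 = 0.2439
S_new/S_old = (A_new/A_old)^z = 0.39^0.2439 = exp(0.2439 × -0.9416) = 0.7948

79.5%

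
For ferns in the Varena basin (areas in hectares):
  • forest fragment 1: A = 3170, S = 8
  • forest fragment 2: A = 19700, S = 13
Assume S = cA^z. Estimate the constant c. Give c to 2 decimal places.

0.94

z = ln(S₂/S₁) / ln(A₂/A₁) = ln(13/8) / ln(19700/3170) = 0.4855 / 1.8269 = 0.2658
c = S₁ / A₁^z = 8 / 3170^0.2658 = 8 / 8.52 = 0.939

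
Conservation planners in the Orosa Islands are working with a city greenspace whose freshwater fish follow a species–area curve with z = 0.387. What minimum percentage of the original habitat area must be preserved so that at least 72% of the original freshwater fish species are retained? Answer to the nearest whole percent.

Need (A_new/A_old)^0.387 = 0.72, so A_new/A_old = 0.72^(1/0.387) = 0.72^2.584
ln(A_new/A_old) = ln 0.72 / 0.387 = -0.3285 / 0.387 = -0.8488
A_new/A_old = e^-0.8488 ≈ 0.4279

43%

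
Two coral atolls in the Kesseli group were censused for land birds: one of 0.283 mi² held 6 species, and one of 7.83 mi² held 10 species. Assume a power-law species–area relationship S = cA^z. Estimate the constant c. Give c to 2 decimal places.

z = ln(S₂/S₁) / ln(A₂/A₁) = ln(10/6) / ln(7.83/0.283) = 0.5108 / 3.3203 = 0.1539
c = S₁ / A₁^z = 6 / 0.283^0.1539 = 6 / 0.8235 = 7.286

7.29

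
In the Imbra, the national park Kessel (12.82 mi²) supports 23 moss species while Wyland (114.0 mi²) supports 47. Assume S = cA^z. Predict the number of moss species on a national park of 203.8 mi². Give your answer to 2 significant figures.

57

z = ln(47/23) / ln(114/12.82) = 0.7147 / 2.1852 = 0.3270
c = 23 / 12.82^0.3270 = 23 / 2.303 = 9.986
S₃ = 9.986 × 203.8^0.3270 = 9.986 × 5.691 ≈ 56.83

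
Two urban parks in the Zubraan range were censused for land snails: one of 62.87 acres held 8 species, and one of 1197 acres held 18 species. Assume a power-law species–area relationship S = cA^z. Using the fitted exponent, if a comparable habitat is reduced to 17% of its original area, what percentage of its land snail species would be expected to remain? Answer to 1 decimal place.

z = ln(18/8) / ln(1197/62.87) = 0.8109 / 2.9465 = 0.2752
S_new/S_old = (A_new/A_old)^z = 0.17^0.2752 = exp(0.2752 × -1.7720) = 0.6141

61.4%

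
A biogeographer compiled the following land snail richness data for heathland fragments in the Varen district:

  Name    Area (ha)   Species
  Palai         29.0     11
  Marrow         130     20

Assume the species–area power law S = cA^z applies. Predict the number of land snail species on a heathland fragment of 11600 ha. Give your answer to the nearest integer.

120

z = ln(20/11) / ln(130/29) = 0.5978 / 1.5002 = 0.3985
c = 11 / 29^0.3985 = 11 / 3.826 = 2.875
S₃ = 2.875 × 11600^0.3985 = 2.875 × 41.65 ≈ 119.8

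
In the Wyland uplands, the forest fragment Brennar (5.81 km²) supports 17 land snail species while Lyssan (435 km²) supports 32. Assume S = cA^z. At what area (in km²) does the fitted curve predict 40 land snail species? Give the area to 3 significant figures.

z = ln(32/17) / ln(435/5.81) = 0.6325 / 4.3158 = 0.1466
c = 17 / 5.81^0.1466 = 17 / 1.294 = 13.14
A = (40/13.14)^(1/0.1466) ⇒ ln A = ln(3.045)/0.1466 = 7.5979
A = e^7.5979 ≈ 1994 km²

1990 km²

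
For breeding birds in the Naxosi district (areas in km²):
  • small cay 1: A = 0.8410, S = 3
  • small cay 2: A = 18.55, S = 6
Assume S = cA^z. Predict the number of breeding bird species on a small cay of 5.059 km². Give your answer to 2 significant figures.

z = ln(6/3) / ln(18.55/0.841) = 0.6931 / 3.0936 = 0.2241
c = 3 / 0.841^0.2241 = 3 / 0.9619 = 3.119
S₃ = 3.119 × 5.059^0.2241 = 3.119 × 1.438 ≈ 4.485

4.5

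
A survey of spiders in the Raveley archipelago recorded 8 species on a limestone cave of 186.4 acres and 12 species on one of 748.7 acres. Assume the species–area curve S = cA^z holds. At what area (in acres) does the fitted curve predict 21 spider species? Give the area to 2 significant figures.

5100 acres

z = ln(12/8) / ln(748.7/186.4) = 0.4055 / 1.3904 = 0.2916
c = 8 / 186.4^0.2916 = 8 / 4.593 = 1.742
A = (21/1.742)^(1/0.2916) ⇒ ln A = ln(12.06)/0.2916 = 8.5374
A = e^8.5374 ≈ 5102 acres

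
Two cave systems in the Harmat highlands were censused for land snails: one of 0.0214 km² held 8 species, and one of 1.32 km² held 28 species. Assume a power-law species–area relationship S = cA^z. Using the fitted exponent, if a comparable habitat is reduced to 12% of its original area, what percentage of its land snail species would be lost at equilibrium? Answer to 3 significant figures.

47.5%

z = ln(28/8) / ln(1.32/0.0214) = 1.2528 / 4.1220 = 0.3039
S_new/S_old = (A_new/A_old)^z = 0.12^0.3039 = exp(0.3039 × -2.1203) = 0.525
Fraction lost = 1 − 0.525 = 0.475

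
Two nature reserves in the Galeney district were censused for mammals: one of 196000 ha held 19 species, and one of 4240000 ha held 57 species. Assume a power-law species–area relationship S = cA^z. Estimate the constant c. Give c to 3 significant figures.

z = ln(S₂/S₁) / ln(A₂/A₁) = ln(57/19) / ln(4240000/196000) = 1.0986 / 3.0742 = 0.3574
c = S₁ / A₁^z = 19 / 196000^0.3574 = 19 / 77.85 = 0.2441

0.244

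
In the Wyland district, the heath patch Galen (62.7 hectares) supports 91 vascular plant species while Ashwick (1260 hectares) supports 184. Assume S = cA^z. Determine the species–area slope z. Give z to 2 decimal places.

0.23

Taking logs: ln S = ln c + z ln A, so z = (ln S₂ − ln S₁)/(ln A₂ − ln A₁).
z = ln(184/91) / ln(1260/62.7) = ln(2.022) / ln(20.1) = 0.7041 / 3.0005 = 0.2347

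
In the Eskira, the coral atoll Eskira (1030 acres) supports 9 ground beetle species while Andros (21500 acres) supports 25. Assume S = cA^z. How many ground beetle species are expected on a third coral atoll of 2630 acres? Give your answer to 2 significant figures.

12

z = ln(25/9) / ln(21500/1030) = 1.0217 / 3.0385 = 0.3362
c = 9 / 1030^0.3362 = 9 / 10.3 = 0.8734
S₃ = 0.8734 × 2630^0.3362 = 0.8734 × 14.12 ≈ 12.33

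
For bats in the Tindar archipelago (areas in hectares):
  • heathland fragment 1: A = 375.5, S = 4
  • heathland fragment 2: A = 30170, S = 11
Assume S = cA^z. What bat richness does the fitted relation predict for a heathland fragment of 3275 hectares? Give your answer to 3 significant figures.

z = ln(11/4) / ln(30170/375.5) = 1.0116 / 4.3863 = 0.2306
c = 4 / 375.5^0.2306 = 4 / 3.924 = 1.019
S₃ = 1.019 × 3275^0.2306 = 1.019 × 6.467 ≈ 6.592

6.59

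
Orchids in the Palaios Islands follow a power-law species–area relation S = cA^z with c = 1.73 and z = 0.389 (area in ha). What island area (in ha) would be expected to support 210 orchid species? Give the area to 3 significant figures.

210 = 1.73 × A^0.389  ⇒  A^0.389 = 210/1.73 = 121.4
ln A = ln(121.4) / 0.389 = 4.7990 / 0.389 = 12.3367
A = e^12.3367 ≈ 227914 ha

228000 ha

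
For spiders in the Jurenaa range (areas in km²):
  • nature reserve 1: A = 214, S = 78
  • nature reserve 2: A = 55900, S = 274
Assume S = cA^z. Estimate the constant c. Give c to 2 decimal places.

z = ln(S₂/S₁) / ln(A₂/A₁) = ln(274/78) / ln(55900/214) = 1.2564 / 5.5653 = 0.2258
c = S₁ / A₁^z = 78 / 214^0.2258 = 78 / 3.358 = 23.23

23.23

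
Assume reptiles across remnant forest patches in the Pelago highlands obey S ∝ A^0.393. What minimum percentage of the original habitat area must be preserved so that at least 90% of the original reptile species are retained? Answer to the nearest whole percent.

76%

Need (A_new/A_old)^0.393 = 0.9, so A_new/A_old = 0.9^(1/0.393) = 0.9^2.545
ln(A_new/A_old) = ln 0.9 / 0.393 = -0.1054 / 0.393 = -0.2681
A_new/A_old = e^-0.2681 ≈ 0.7648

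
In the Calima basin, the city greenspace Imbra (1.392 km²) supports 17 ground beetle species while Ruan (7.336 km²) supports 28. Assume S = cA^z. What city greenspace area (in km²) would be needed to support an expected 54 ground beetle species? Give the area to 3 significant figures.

z = ln(28/17) / ln(7.336/1.392) = 0.4990 / 1.6621 = 0.3002
c = 17 / 1.392^0.3002 = 17 / 1.104 = 15.39
A = (54/15.39)^(1/0.3002) ⇒ ln A = ln(3.508)/0.3002 = 4.1804
A = e^4.1804 ≈ 65.39 km²

65.4 km²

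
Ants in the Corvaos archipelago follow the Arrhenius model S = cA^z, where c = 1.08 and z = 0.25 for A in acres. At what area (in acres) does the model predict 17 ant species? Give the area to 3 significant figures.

61400 acres

17 = 1.08 × A^0.25  ⇒  A^0.25 = 17/1.08 = 15.74
ln A = ln(15.74) / 0.25 = 2.7563 / 0.25 = 11.0250
A = e^11.0250 ≈ 61390 acres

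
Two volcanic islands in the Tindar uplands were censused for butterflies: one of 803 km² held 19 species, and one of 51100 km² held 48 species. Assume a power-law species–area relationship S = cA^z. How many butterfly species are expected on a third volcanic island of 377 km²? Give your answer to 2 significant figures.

z = ln(48/19) / ln(51100/803) = 0.9268 / 4.1532 = 0.2231
c = 19 / 803^0.2231 = 19 / 4.448 = 4.272
S₃ = 4.272 × 377^0.2231 = 4.272 × 3.757 ≈ 16.05

16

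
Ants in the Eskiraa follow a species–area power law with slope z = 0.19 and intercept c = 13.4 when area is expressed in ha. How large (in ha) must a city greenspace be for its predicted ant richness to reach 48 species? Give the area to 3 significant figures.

48 = 13.4 × A^0.19  ⇒  A^0.19 = 48/13.4 = 3.582
ln A = ln(3.582) / 0.19 = 1.2759 / 0.19 = 6.7155
A = e^6.7155 ≈ 825.1 ha

825 ha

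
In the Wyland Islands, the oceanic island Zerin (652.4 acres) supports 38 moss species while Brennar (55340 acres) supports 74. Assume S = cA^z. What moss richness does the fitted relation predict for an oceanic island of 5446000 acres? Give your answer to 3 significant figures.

z = ln(74/38) / ln(55340/652.4) = 0.6665 / 4.4406 = 0.1501
c = 38 / 652.4^0.1501 = 38 / 2.645 = 14.37
S₃ = 14.37 × 5446000^0.1501 = 14.37 × 10.26 ≈ 147.4

147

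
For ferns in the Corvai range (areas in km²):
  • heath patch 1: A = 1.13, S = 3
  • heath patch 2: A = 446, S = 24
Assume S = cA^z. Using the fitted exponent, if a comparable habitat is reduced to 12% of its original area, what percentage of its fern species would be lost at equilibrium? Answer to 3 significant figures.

52.2%

z = ln(24/3) / ln(446/1.13) = 2.0794 / 5.9781 = 0.3478
S_new/S_old = (A_new/A_old)^z = 0.12^0.3478 = exp(0.3478 × -2.1203) = 0.4783
Fraction lost = 1 − 0.4783 = 0.5217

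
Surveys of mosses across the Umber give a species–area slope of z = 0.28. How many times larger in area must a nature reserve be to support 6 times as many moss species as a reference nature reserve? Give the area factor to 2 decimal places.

601.33

(A₂/A₁)^0.28 = 6, so A₂/A₁ = 6^(1/0.28) = 6^3.571
ln(A₂/A₁) = ln 6 / 0.28 = 1.7918 / 0.28 = 6.3991
A₂/A₁ = e^6.3991 ≈ 601.3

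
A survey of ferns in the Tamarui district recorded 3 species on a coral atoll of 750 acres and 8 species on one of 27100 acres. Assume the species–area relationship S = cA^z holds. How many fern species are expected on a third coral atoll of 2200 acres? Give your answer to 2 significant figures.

4.0

z = ln(8/3) / ln(27100/750) = 0.9808 / 3.5872 = 0.2734
c = 3 / 750^0.2734 = 3 / 6.111 = 0.4909
S₃ = 0.4909 × 2200^0.2734 = 0.4909 × 8.202 ≈ 4.026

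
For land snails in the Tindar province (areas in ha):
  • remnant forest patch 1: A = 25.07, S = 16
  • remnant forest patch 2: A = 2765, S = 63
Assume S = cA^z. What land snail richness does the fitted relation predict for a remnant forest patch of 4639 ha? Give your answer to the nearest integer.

73

z = ln(63/16) / ln(2765/25.07) = 1.3705 / 4.7031 = 0.2914
c = 16 / 25.07^0.2914 = 16 / 2.557 = 6.257
S₃ = 6.257 × 4639^0.2914 = 6.257 × 11.71 ≈ 73.25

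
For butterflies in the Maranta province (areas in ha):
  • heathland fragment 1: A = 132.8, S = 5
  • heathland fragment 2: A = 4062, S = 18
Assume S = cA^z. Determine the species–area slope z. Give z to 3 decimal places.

0.374

Taking logs: ln S = ln c + z ln A, so z = (ln S₂ − ln S₁)/(ln A₂ − ln A₁).
z = ln(18/5) / ln(4062/132.8) = ln(3.6) / ln(30.59) = 1.2809 / 3.4206 = 0.3745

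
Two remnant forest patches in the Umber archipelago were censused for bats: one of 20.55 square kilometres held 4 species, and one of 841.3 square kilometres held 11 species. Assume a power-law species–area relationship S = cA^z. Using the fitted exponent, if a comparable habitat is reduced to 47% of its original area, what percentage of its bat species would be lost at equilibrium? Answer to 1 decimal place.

z = ln(11/4) / ln(841.3/20.55) = 1.0116 / 3.7121 = 0.2725
S_new/S_old = (A_new/A_old)^z = 0.47^0.2725 = exp(0.2725 × -0.7550) = 0.814
Fraction lost = 1 − 0.814 = 0.186

18.6%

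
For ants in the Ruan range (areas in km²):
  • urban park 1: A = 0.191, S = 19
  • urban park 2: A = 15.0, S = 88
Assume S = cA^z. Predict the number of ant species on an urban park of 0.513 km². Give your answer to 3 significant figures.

26.9

z = ln(88/19) / ln(15/0.191) = 1.5329 / 4.3635 = 0.3513
c = 19 / 0.191^0.3513 = 19 / 0.559 = 33.99
S₃ = 33.99 × 0.513^0.3513 = 33.99 × 0.791 ≈ 26.88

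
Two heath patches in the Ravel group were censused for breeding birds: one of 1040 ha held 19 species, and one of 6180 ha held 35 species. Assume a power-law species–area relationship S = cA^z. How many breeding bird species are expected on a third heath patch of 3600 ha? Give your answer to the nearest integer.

z = ln(35/19) / ln(6180/1040) = 0.6109 / 1.7821 = 0.3428
c = 19 / 1040^0.3428 = 19 / 10.82 = 1.756
S₃ = 1.756 × 3600^0.3428 = 1.756 × 16.56 ≈ 29.08

29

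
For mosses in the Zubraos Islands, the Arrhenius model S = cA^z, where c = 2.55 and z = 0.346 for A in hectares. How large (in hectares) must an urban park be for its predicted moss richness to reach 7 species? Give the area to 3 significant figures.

18.5 hectares

7 = 2.55 × A^0.346  ⇒  A^0.346 = 7/2.55 = 2.745
ln A = ln(2.745) / 0.346 = 1.0098 / 0.346 = 2.9185
A = e^2.9185 ≈ 18.51 hectares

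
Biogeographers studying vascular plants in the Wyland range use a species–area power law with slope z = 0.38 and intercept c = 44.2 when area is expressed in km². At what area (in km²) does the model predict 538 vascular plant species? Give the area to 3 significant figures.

538 = 44.2 × A^0.38  ⇒  A^0.38 = 538/44.2 = 12.17
ln A = ln(12.17) / 0.38 = 2.4991 / 0.38 = 6.5767
A = e^6.5767 ≈ 718.1 km²

718 km²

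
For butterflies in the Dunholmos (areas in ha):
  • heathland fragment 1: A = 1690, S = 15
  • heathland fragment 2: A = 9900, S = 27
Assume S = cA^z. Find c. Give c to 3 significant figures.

1.27

z = ln(S₂/S₁) / ln(A₂/A₁) = ln(27/15) / ln(9900/1690) = 0.5878 / 1.7678 = 0.3325
c = S₁ / A₁^z = 15 / 1690^0.3325 = 15 / 11.84 = 1.267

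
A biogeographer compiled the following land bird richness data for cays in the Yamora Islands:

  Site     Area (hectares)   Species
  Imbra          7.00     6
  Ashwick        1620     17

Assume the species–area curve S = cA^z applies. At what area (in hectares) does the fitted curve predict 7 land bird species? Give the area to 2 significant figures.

16 hectares

z = ln(17/6) / ln(1620/7) = 1.0415 / 5.4443 = 0.1913
c = 6 / 7^0.1913 = 6 / 1.451 = 4.135
A = (7/4.135)^(1/0.1913) ⇒ ln A = ln(1.693)/0.1913 = 2.7517
A = e^2.7517 ≈ 15.67 hectares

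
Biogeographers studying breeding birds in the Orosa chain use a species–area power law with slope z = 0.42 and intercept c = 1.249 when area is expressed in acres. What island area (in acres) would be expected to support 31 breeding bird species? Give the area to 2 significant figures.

2100 acres

31 = 1.249 × A^0.42  ⇒  A^0.42 = 31/1.249 = 24.82
ln A = ln(24.82) / 0.42 = 3.2116 / 0.42 = 7.6468
A = e^7.6468 ≈ 2094 acres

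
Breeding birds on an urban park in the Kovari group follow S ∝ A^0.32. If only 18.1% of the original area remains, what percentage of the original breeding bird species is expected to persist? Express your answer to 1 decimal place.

S_new/S_old = (A_new/A_old)^z = 0.181^0.32
= exp(0.32 × ln 0.181) = exp(0.32 × -1.7093) = exp(-0.5470) ≈ 0.5787

57.9%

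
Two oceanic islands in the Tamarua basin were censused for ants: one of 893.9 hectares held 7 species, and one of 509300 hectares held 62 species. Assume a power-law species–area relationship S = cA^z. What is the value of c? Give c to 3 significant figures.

0.677

z = ln(S₂/S₁) / ln(A₂/A₁) = ln(62/7) / ln(509300/893.9) = 2.1812 / 6.3452 = 0.3438
c = S₁ / A₁^z = 7 / 893.9^0.3438 = 7 / 10.34 = 0.677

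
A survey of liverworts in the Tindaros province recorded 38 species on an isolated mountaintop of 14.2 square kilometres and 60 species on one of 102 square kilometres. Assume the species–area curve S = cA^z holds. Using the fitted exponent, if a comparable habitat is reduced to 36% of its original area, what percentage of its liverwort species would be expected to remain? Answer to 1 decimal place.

78.9%

z = ln(60/38) / ln(102/14.2) = 0.4568 / 1.9717 = 0.2317
S_new/S_old = (A_new/A_old)^z = 0.36^0.2317 = exp(0.2317 × -1.0217) = 0.7893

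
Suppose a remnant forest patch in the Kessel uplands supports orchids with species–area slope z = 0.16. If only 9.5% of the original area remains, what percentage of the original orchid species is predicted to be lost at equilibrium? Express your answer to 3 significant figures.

S_new/S_old = (A_new/A_old)^z = 0.095^0.16
= exp(0.16 × ln 0.095) = exp(0.16 × -2.3539) = exp(-0.3766) ≈ 0.6862
Fraction lost = 1 − 0.6862 = 0.3138

31.4%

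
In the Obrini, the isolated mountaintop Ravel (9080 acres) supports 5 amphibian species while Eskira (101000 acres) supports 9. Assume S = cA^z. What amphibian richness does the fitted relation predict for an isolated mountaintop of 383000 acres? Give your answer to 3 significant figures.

z = ln(9/5) / ln(101000/9080) = 0.5878 / 2.4090 = 0.2440
c = 5 / 9080^0.2440 = 5 / 9.241 = 0.541
S₃ = 0.541 × 383000^0.2440 = 0.541 × 23.03 ≈ 12.46

12.5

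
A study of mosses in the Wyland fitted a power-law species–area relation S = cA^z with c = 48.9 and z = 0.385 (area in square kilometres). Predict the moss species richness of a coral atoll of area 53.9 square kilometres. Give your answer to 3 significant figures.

S = 48.9 × 53.9^0.385 = 48.9 × 4.642 ≈ 227

227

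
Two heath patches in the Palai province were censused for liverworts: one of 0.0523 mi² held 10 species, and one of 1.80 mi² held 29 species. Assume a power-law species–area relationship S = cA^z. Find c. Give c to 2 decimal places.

z = ln(S₂/S₁) / ln(A₂/A₁) = ln(29/10) / ln(1.8/0.0523) = 1.0647 / 3.5385 = 0.3009
c = S₁ / A₁^z = 10 / 0.0523^0.3009 = 10 / 0.4115 = 24.3

24.30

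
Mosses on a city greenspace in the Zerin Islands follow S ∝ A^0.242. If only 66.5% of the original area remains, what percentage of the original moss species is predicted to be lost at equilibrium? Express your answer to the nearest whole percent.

S_new/S_old = (A_new/A_old)^z = 0.665^0.242
= exp(0.242 × ln 0.665) = exp(0.242 × -0.4080) = exp(-0.0987) ≈ 0.906
Fraction lost = 1 − 0.906 = 0.09401

9%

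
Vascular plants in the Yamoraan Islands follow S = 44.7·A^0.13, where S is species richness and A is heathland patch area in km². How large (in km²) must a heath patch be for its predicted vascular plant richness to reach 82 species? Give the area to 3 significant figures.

106 km²

82 = 44.7 × A^0.13  ⇒  A^0.13 = 82/44.7 = 1.834
ln A = ln(1.834) / 0.13 = 0.6067 / 0.13 = 4.6673
A = e^4.6673 ≈ 106.4 km²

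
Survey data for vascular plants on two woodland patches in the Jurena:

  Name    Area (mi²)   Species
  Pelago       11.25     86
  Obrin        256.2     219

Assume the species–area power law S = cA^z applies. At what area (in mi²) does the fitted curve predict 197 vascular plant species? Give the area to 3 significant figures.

180 mi²

z = ln(219/86) / ln(256.2/11.25) = 0.9347 / 3.1256 = 0.2991
c = 86 / 11.25^0.2991 = 86 / 2.062 = 41.7
A = (197/41.7)^(1/0.2991) ⇒ ln A = ln(4.724)/0.2991 = 5.1920
A = e^5.1920 ≈ 179.8 mi²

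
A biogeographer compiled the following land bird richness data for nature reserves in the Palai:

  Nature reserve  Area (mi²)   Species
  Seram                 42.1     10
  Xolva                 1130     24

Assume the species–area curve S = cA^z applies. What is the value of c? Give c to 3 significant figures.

3.70

z = ln(S₂/S₁) / ln(A₂/A₁) = ln(24/10) / ln(1130/42.1) = 0.8755 / 3.2899 = 0.2661
c = S₁ / A₁^z = 10 / 42.1^0.2661 = 10 / 2.705 = 3.696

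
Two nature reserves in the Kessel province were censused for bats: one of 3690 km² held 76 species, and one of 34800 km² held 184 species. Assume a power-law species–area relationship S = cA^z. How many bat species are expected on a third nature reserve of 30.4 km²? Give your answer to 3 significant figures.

z = ln(184/76) / ln(34800/3690) = 0.8842 / 2.2440 = 0.3940
c = 76 / 3690^0.3940 = 76 / 25.44 = 2.987
S₃ = 2.987 × 30.4^0.3940 = 2.987 × 3.84 ≈ 11.47

11.5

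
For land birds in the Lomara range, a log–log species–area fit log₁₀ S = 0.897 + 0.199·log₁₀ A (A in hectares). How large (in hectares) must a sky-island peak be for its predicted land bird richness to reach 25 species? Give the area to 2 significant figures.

25 = 7.889 × A^0.199  ⇒  A^0.199 = 25/7.889 = 3.169
ln A = ln(3.169) / 0.199 = 1.1535 / 0.199 = 5.7963
A = e^5.7963 ≈ 329.1 hectares

330 hectares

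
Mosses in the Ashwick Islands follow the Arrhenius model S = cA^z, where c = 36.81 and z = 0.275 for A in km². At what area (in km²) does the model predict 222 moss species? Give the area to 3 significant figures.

688 km²

222 = 36.81 × A^0.275  ⇒  A^0.275 = 222/36.81 = 6.031
ln A = ln(6.031) / 0.275 = 1.7969 / 0.275 = 6.5342
A = e^6.5342 ≈ 688.3 km²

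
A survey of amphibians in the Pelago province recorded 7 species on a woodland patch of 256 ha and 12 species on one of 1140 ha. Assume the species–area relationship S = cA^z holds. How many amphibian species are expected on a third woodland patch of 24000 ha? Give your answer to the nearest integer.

z = ln(12/7) / ln(1140/256) = 0.5390 / 1.4936 = 0.3609
c = 7 / 256^0.3609 = 7 / 7.397 = 0.9463
S₃ = 0.9463 × 24000^0.3609 = 0.9463 × 38.08 ≈ 36.03

36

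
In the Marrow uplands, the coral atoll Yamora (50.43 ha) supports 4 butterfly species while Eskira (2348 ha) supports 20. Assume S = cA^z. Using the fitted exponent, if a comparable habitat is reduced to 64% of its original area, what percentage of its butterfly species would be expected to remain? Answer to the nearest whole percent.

83%

z = ln(20/4) / ln(2348/50.43) = 1.6094 / 3.8407 = 0.4190
S_new/S_old = (A_new/A_old)^z = 0.64^0.4190 = exp(0.4190 × -0.4463) = 0.8294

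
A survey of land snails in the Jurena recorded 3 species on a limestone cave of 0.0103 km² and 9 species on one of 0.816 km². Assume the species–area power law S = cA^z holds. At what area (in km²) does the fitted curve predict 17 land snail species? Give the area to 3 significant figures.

z = ln(9/3) / ln(0.816/0.0103) = 1.0986 / 4.3723 = 0.2513
c = 3 / 0.0103^0.2513 = 3 / 0.3167 = 9.472
A = (17/9.472)^(1/0.2513) ⇒ ln A = ln(1.795)/0.2513 = 2.3278
A = e^2.3278 ≈ 10.26 km²

10.3 km²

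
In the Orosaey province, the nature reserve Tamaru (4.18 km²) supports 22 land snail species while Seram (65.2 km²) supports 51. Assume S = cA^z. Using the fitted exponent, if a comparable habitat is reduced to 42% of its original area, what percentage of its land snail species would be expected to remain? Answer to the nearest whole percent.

77%

z = ln(51/22) / ln(65.2/4.18) = 0.8408 / 2.7471 = 0.3061
S_new/S_old = (A_new/A_old)^z = 0.42^0.3061 = exp(0.3061 × -0.8675) = 0.7668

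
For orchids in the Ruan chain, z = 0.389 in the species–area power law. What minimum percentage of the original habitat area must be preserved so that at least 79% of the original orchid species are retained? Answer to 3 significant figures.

Need (A_new/A_old)^0.389 = 0.79, so A_new/A_old = 0.79^(1/0.389) = 0.79^2.571
ln(A_new/A_old) = ln 0.79 / 0.389 = -0.2357 / 0.389 = -0.6060
A_new/A_old = e^-0.6060 ≈ 0.5455

54.6%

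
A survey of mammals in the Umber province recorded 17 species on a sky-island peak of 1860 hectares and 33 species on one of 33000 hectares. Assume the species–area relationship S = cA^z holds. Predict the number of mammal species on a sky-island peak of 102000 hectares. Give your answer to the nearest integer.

z = ln(33/17) / ln(33000/1860) = 0.6633 / 2.8759 = 0.2306
c = 17 / 1860^0.2306 = 17 / 5.676 = 2.995
S₃ = 2.995 × 102000^0.2306 = 2.995 × 14.29 ≈ 42.81

43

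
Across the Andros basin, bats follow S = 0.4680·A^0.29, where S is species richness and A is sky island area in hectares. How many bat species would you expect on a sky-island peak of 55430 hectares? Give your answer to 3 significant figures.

11.1

S = 0.468 × 55430^0.29
ln S = ln 0.468 + 0.29 × ln 55430 = -0.7593 + 0.29 × 10.9229 = 2.4083
S = e^2.4083 ≈ 11.12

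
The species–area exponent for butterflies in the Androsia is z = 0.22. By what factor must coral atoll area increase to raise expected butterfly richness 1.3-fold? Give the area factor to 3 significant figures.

3.30

(A₂/A₁)^0.22 = 1.3, so A₂/A₁ = 1.3^(1/0.22) = 1.3^4.545
ln(A₂/A₁) = ln 1.3 / 0.22 = 0.2624 / 0.22 = 1.1926
A₂/A₁ = e^1.1926 ≈ 3.296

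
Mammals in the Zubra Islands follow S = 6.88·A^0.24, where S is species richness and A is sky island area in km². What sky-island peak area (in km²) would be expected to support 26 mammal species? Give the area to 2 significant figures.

250 km²

26 = 6.88 × A^0.24  ⇒  A^0.24 = 26/6.88 = 3.779
ln A = ln(3.779) / 0.24 = 1.3295 / 0.24 = 5.5395
A = e^5.5395 ≈ 254.5 km²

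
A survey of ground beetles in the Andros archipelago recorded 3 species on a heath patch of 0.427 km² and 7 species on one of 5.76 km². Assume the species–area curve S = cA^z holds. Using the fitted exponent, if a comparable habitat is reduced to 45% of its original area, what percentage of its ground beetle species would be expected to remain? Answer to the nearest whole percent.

z = ln(7/3) / ln(5.76/0.427) = 0.8473 / 2.6019 = 0.3256
S_new/S_old = (A_new/A_old)^z = 0.45^0.3256 = exp(0.3256 × -0.7985) = 0.771

77%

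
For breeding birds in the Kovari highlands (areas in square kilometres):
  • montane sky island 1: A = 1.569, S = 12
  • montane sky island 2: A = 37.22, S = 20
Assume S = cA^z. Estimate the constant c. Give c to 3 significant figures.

11.2

z = ln(S₂/S₁) / ln(A₂/A₁) = ln(20/12) / ln(37.22/1.569) = 0.5108 / 3.1664 = 0.1613
c = S₁ / A₁^z = 12 / 1.569^0.1613 = 12 / 1.075 = 11.16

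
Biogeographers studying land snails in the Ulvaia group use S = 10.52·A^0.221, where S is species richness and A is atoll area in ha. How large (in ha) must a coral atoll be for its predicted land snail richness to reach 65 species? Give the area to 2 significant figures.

3800 ha

65 = 10.52 × A^0.221  ⇒  A^0.221 = 65/10.52 = 6.179
ln A = ln(6.179) / 0.221 = 1.8211 / 0.221 = 8.2403
A = e^8.2403 ≈ 3791 ha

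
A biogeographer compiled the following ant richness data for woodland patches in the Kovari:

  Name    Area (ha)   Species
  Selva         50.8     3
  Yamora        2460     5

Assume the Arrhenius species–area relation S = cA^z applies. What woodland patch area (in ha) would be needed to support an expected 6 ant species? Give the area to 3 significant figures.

9830 ha

z = ln(5/3) / ln(2460/50.8) = 0.5108 / 3.8800 = 0.1317
c = 3 / 50.8^0.1317 = 3 / 1.677 = 1.789
A = (6/1.789)^(1/0.1317) ⇒ ln A = ln(3.354)/0.1317 = 9.1928
A = e^9.1928 ≈ 9826 ha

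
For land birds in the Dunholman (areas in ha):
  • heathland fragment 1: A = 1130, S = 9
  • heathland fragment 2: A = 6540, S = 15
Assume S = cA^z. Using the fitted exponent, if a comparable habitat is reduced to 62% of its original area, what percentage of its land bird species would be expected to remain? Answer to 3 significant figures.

87.0%

z = ln(15/9) / ln(6540/1130) = 0.5108 / 1.7557 = 0.2909
S_new/S_old = (A_new/A_old)^z = 0.62^0.2909 = exp(0.2909 × -0.4780) = 0.8702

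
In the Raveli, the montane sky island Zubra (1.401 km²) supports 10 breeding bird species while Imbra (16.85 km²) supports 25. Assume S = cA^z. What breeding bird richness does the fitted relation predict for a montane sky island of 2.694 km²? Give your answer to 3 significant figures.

z = ln(25/10) / ln(16.85/1.401) = 0.9163 / 2.4872 = 0.3684
c = 10 / 1.401^0.3684 = 10 / 1.132 = 8.832
S₃ = 8.832 × 2.694^0.3684 = 8.832 × 1.441 ≈ 12.72

12.7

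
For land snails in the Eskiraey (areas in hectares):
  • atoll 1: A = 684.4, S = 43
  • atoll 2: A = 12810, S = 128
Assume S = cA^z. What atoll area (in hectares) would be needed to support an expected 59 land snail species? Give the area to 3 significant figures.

1600 hectares

z = ln(128/43) / ln(12810/684.4) = 1.0908 / 2.9294 = 0.3724
c = 43 / 684.4^0.3724 = 43 / 11.37 = 3.782
A = (59/3.782)^(1/0.3724) ⇒ ln A = ln(15.6)/0.3724 = 7.3781
A = e^7.3781 ≈ 1600 hectares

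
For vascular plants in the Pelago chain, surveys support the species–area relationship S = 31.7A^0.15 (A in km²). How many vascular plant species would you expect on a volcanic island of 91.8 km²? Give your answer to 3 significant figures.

62.4

S = 31.7 × 91.8^0.15 = 31.7 × 1.97 ≈ 62.44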